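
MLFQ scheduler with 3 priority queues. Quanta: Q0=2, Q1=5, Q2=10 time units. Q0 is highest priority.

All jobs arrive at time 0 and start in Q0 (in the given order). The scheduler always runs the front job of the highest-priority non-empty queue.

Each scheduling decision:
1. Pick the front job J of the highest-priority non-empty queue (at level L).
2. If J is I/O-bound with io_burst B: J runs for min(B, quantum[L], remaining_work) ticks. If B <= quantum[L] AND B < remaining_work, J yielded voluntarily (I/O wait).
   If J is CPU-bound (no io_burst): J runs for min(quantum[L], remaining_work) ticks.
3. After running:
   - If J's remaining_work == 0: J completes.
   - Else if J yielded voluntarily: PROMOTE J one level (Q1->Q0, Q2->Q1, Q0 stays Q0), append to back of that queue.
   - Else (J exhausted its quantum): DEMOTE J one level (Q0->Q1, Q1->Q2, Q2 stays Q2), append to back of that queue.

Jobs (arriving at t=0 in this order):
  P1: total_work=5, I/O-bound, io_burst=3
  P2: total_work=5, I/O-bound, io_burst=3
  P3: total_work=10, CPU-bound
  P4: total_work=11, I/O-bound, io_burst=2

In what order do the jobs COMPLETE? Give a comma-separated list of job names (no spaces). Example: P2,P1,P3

Answer: P4,P1,P2,P3

Derivation:
t=0-2: P1@Q0 runs 2, rem=3, quantum used, demote→Q1. Q0=[P2,P3,P4] Q1=[P1] Q2=[]
t=2-4: P2@Q0 runs 2, rem=3, quantum used, demote→Q1. Q0=[P3,P4] Q1=[P1,P2] Q2=[]
t=4-6: P3@Q0 runs 2, rem=8, quantum used, demote→Q1. Q0=[P4] Q1=[P1,P2,P3] Q2=[]
t=6-8: P4@Q0 runs 2, rem=9, I/O yield, promote→Q0. Q0=[P4] Q1=[P1,P2,P3] Q2=[]
t=8-10: P4@Q0 runs 2, rem=7, I/O yield, promote→Q0. Q0=[P4] Q1=[P1,P2,P3] Q2=[]
t=10-12: P4@Q0 runs 2, rem=5, I/O yield, promote→Q0. Q0=[P4] Q1=[P1,P2,P3] Q2=[]
t=12-14: P4@Q0 runs 2, rem=3, I/O yield, promote→Q0. Q0=[P4] Q1=[P1,P2,P3] Q2=[]
t=14-16: P4@Q0 runs 2, rem=1, I/O yield, promote→Q0. Q0=[P4] Q1=[P1,P2,P3] Q2=[]
t=16-17: P4@Q0 runs 1, rem=0, completes. Q0=[] Q1=[P1,P2,P3] Q2=[]
t=17-20: P1@Q1 runs 3, rem=0, completes. Q0=[] Q1=[P2,P3] Q2=[]
t=20-23: P2@Q1 runs 3, rem=0, completes. Q0=[] Q1=[P3] Q2=[]
t=23-28: P3@Q1 runs 5, rem=3, quantum used, demote→Q2. Q0=[] Q1=[] Q2=[P3]
t=28-31: P3@Q2 runs 3, rem=0, completes. Q0=[] Q1=[] Q2=[]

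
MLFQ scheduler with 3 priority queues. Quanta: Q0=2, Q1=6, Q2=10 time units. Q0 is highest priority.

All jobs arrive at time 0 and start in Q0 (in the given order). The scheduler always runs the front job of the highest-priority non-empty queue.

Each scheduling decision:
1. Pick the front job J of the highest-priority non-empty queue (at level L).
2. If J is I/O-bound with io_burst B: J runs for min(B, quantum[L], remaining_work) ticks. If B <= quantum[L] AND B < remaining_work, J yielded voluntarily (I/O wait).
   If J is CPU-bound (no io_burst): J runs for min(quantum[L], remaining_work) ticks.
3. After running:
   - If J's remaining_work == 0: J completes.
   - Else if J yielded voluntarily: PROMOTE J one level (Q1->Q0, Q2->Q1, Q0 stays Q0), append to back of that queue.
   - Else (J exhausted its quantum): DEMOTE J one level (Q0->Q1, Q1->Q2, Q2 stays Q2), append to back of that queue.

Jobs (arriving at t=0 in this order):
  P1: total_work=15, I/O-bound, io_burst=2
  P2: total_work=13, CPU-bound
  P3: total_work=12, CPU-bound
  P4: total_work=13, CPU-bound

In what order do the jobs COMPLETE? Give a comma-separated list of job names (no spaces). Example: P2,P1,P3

t=0-2: P1@Q0 runs 2, rem=13, I/O yield, promote→Q0. Q0=[P2,P3,P4,P1] Q1=[] Q2=[]
t=2-4: P2@Q0 runs 2, rem=11, quantum used, demote→Q1. Q0=[P3,P4,P1] Q1=[P2] Q2=[]
t=4-6: P3@Q0 runs 2, rem=10, quantum used, demote→Q1. Q0=[P4,P1] Q1=[P2,P3] Q2=[]
t=6-8: P4@Q0 runs 2, rem=11, quantum used, demote→Q1. Q0=[P1] Q1=[P2,P3,P4] Q2=[]
t=8-10: P1@Q0 runs 2, rem=11, I/O yield, promote→Q0. Q0=[P1] Q1=[P2,P3,P4] Q2=[]
t=10-12: P1@Q0 runs 2, rem=9, I/O yield, promote→Q0. Q0=[P1] Q1=[P2,P3,P4] Q2=[]
t=12-14: P1@Q0 runs 2, rem=7, I/O yield, promote→Q0. Q0=[P1] Q1=[P2,P3,P4] Q2=[]
t=14-16: P1@Q0 runs 2, rem=5, I/O yield, promote→Q0. Q0=[P1] Q1=[P2,P3,P4] Q2=[]
t=16-18: P1@Q0 runs 2, rem=3, I/O yield, promote→Q0. Q0=[P1] Q1=[P2,P3,P4] Q2=[]
t=18-20: P1@Q0 runs 2, rem=1, I/O yield, promote→Q0. Q0=[P1] Q1=[P2,P3,P4] Q2=[]
t=20-21: P1@Q0 runs 1, rem=0, completes. Q0=[] Q1=[P2,P3,P4] Q2=[]
t=21-27: P2@Q1 runs 6, rem=5, quantum used, demote→Q2. Q0=[] Q1=[P3,P4] Q2=[P2]
t=27-33: P3@Q1 runs 6, rem=4, quantum used, demote→Q2. Q0=[] Q1=[P4] Q2=[P2,P3]
t=33-39: P4@Q1 runs 6, rem=5, quantum used, demote→Q2. Q0=[] Q1=[] Q2=[P2,P3,P4]
t=39-44: P2@Q2 runs 5, rem=0, completes. Q0=[] Q1=[] Q2=[P3,P4]
t=44-48: P3@Q2 runs 4, rem=0, completes. Q0=[] Q1=[] Q2=[P4]
t=48-53: P4@Q2 runs 5, rem=0, completes. Q0=[] Q1=[] Q2=[]

Answer: P1,P2,P3,P4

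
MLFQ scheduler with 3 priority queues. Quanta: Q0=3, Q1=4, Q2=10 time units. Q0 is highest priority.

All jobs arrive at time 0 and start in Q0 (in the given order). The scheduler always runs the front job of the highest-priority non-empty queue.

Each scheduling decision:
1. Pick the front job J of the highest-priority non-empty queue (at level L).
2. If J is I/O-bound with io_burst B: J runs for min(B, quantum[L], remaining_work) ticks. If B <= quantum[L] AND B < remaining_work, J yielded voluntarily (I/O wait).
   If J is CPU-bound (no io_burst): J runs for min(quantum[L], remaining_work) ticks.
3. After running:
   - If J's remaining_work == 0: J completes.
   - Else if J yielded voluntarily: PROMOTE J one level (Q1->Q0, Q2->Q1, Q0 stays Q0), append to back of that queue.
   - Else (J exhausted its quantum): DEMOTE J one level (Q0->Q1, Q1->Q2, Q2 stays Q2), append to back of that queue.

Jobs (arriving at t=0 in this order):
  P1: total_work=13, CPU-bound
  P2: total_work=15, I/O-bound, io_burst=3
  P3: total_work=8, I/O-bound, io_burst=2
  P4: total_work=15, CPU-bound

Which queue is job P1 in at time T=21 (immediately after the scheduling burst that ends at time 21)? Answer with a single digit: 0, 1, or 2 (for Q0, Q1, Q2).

Answer: 1

Derivation:
t=0-3: P1@Q0 runs 3, rem=10, quantum used, demote→Q1. Q0=[P2,P3,P4] Q1=[P1] Q2=[]
t=3-6: P2@Q0 runs 3, rem=12, I/O yield, promote→Q0. Q0=[P3,P4,P2] Q1=[P1] Q2=[]
t=6-8: P3@Q0 runs 2, rem=6, I/O yield, promote→Q0. Q0=[P4,P2,P3] Q1=[P1] Q2=[]
t=8-11: P4@Q0 runs 3, rem=12, quantum used, demote→Q1. Q0=[P2,P3] Q1=[P1,P4] Q2=[]
t=11-14: P2@Q0 runs 3, rem=9, I/O yield, promote→Q0. Q0=[P3,P2] Q1=[P1,P4] Q2=[]
t=14-16: P3@Q0 runs 2, rem=4, I/O yield, promote→Q0. Q0=[P2,P3] Q1=[P1,P4] Q2=[]
t=16-19: P2@Q0 runs 3, rem=6, I/O yield, promote→Q0. Q0=[P3,P2] Q1=[P1,P4] Q2=[]
t=19-21: P3@Q0 runs 2, rem=2, I/O yield, promote→Q0. Q0=[P2,P3] Q1=[P1,P4] Q2=[]
t=21-24: P2@Q0 runs 3, rem=3, I/O yield, promote→Q0. Q0=[P3,P2] Q1=[P1,P4] Q2=[]
t=24-26: P3@Q0 runs 2, rem=0, completes. Q0=[P2] Q1=[P1,P4] Q2=[]
t=26-29: P2@Q0 runs 3, rem=0, completes. Q0=[] Q1=[P1,P4] Q2=[]
t=29-33: P1@Q1 runs 4, rem=6, quantum used, demote→Q2. Q0=[] Q1=[P4] Q2=[P1]
t=33-37: P4@Q1 runs 4, rem=8, quantum used, demote→Q2. Q0=[] Q1=[] Q2=[P1,P4]
t=37-43: P1@Q2 runs 6, rem=0, completes. Q0=[] Q1=[] Q2=[P4]
t=43-51: P4@Q2 runs 8, rem=0, completes. Q0=[] Q1=[] Q2=[]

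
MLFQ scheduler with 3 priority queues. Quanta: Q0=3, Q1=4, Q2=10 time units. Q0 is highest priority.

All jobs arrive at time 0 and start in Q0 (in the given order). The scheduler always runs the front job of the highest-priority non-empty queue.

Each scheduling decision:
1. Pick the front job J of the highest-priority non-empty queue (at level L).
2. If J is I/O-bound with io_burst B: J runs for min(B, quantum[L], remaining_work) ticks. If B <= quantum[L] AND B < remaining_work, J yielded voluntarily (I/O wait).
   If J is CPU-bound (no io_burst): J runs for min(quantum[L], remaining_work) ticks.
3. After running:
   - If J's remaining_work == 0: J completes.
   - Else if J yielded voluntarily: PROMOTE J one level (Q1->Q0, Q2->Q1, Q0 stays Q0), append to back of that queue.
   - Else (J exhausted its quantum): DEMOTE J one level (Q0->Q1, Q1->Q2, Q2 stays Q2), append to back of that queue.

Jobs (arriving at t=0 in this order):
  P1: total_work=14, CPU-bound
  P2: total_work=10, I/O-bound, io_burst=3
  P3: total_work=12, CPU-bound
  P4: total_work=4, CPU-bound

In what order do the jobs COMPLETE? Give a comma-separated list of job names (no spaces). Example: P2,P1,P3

Answer: P2,P4,P1,P3

Derivation:
t=0-3: P1@Q0 runs 3, rem=11, quantum used, demote→Q1. Q0=[P2,P3,P4] Q1=[P1] Q2=[]
t=3-6: P2@Q0 runs 3, rem=7, I/O yield, promote→Q0. Q0=[P3,P4,P2] Q1=[P1] Q2=[]
t=6-9: P3@Q0 runs 3, rem=9, quantum used, demote→Q1. Q0=[P4,P2] Q1=[P1,P3] Q2=[]
t=9-12: P4@Q0 runs 3, rem=1, quantum used, demote→Q1. Q0=[P2] Q1=[P1,P3,P4] Q2=[]
t=12-15: P2@Q0 runs 3, rem=4, I/O yield, promote→Q0. Q0=[P2] Q1=[P1,P3,P4] Q2=[]
t=15-18: P2@Q0 runs 3, rem=1, I/O yield, promote→Q0. Q0=[P2] Q1=[P1,P3,P4] Q2=[]
t=18-19: P2@Q0 runs 1, rem=0, completes. Q0=[] Q1=[P1,P3,P4] Q2=[]
t=19-23: P1@Q1 runs 4, rem=7, quantum used, demote→Q2. Q0=[] Q1=[P3,P4] Q2=[P1]
t=23-27: P3@Q1 runs 4, rem=5, quantum used, demote→Q2. Q0=[] Q1=[P4] Q2=[P1,P3]
t=27-28: P4@Q1 runs 1, rem=0, completes. Q0=[] Q1=[] Q2=[P1,P3]
t=28-35: P1@Q2 runs 7, rem=0, completes. Q0=[] Q1=[] Q2=[P3]
t=35-40: P3@Q2 runs 5, rem=0, completes. Q0=[] Q1=[] Q2=[]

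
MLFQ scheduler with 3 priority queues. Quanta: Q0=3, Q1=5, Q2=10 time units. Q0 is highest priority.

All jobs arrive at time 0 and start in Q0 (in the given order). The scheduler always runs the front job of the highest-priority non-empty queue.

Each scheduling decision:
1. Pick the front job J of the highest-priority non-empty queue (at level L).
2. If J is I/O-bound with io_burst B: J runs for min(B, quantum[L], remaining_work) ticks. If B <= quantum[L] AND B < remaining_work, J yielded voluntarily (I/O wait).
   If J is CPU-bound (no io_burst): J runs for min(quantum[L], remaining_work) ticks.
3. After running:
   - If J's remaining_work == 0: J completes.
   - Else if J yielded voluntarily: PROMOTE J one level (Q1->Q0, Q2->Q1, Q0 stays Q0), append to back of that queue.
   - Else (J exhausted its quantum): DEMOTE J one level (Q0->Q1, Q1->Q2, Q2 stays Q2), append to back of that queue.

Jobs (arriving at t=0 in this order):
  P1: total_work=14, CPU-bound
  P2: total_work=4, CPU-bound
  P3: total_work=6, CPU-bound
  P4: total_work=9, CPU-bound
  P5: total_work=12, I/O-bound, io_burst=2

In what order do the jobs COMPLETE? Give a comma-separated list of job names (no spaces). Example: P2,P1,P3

t=0-3: P1@Q0 runs 3, rem=11, quantum used, demote→Q1. Q0=[P2,P3,P4,P5] Q1=[P1] Q2=[]
t=3-6: P2@Q0 runs 3, rem=1, quantum used, demote→Q1. Q0=[P3,P4,P5] Q1=[P1,P2] Q2=[]
t=6-9: P3@Q0 runs 3, rem=3, quantum used, demote→Q1. Q0=[P4,P5] Q1=[P1,P2,P3] Q2=[]
t=9-12: P4@Q0 runs 3, rem=6, quantum used, demote→Q1. Q0=[P5] Q1=[P1,P2,P3,P4] Q2=[]
t=12-14: P5@Q0 runs 2, rem=10, I/O yield, promote→Q0. Q0=[P5] Q1=[P1,P2,P3,P4] Q2=[]
t=14-16: P5@Q0 runs 2, rem=8, I/O yield, promote→Q0. Q0=[P5] Q1=[P1,P2,P3,P4] Q2=[]
t=16-18: P5@Q0 runs 2, rem=6, I/O yield, promote→Q0. Q0=[P5] Q1=[P1,P2,P3,P4] Q2=[]
t=18-20: P5@Q0 runs 2, rem=4, I/O yield, promote→Q0. Q0=[P5] Q1=[P1,P2,P3,P4] Q2=[]
t=20-22: P5@Q0 runs 2, rem=2, I/O yield, promote→Q0. Q0=[P5] Q1=[P1,P2,P3,P4] Q2=[]
t=22-24: P5@Q0 runs 2, rem=0, completes. Q0=[] Q1=[P1,P2,P3,P4] Q2=[]
t=24-29: P1@Q1 runs 5, rem=6, quantum used, demote→Q2. Q0=[] Q1=[P2,P3,P4] Q2=[P1]
t=29-30: P2@Q1 runs 1, rem=0, completes. Q0=[] Q1=[P3,P4] Q2=[P1]
t=30-33: P3@Q1 runs 3, rem=0, completes. Q0=[] Q1=[P4] Q2=[P1]
t=33-38: P4@Q1 runs 5, rem=1, quantum used, demote→Q2. Q0=[] Q1=[] Q2=[P1,P4]
t=38-44: P1@Q2 runs 6, rem=0, completes. Q0=[] Q1=[] Q2=[P4]
t=44-45: P4@Q2 runs 1, rem=0, completes. Q0=[] Q1=[] Q2=[]

Answer: P5,P2,P3,P1,P4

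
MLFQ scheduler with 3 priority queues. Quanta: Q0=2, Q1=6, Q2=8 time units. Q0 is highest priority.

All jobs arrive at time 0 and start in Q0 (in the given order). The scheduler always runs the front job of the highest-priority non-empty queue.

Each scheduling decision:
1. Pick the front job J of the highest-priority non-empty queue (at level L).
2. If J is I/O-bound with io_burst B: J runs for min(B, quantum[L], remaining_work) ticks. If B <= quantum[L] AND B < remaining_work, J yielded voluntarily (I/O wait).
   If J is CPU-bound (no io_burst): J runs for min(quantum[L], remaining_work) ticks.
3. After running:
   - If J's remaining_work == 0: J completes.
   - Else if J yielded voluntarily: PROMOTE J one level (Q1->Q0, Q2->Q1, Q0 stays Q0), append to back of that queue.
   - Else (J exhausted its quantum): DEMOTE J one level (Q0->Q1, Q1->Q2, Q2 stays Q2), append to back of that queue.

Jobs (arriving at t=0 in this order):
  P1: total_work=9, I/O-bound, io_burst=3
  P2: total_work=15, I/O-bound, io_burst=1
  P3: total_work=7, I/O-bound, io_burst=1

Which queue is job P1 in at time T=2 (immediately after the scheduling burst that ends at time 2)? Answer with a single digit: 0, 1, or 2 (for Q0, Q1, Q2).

Answer: 1

Derivation:
t=0-2: P1@Q0 runs 2, rem=7, quantum used, demote→Q1. Q0=[P2,P3] Q1=[P1] Q2=[]
t=2-3: P2@Q0 runs 1, rem=14, I/O yield, promote→Q0. Q0=[P3,P2] Q1=[P1] Q2=[]
t=3-4: P3@Q0 runs 1, rem=6, I/O yield, promote→Q0. Q0=[P2,P3] Q1=[P1] Q2=[]
t=4-5: P2@Q0 runs 1, rem=13, I/O yield, promote→Q0. Q0=[P3,P2] Q1=[P1] Q2=[]
t=5-6: P3@Q0 runs 1, rem=5, I/O yield, promote→Q0. Q0=[P2,P3] Q1=[P1] Q2=[]
t=6-7: P2@Q0 runs 1, rem=12, I/O yield, promote→Q0. Q0=[P3,P2] Q1=[P1] Q2=[]
t=7-8: P3@Q0 runs 1, rem=4, I/O yield, promote→Q0. Q0=[P2,P3] Q1=[P1] Q2=[]
t=8-9: P2@Q0 runs 1, rem=11, I/O yield, promote→Q0. Q0=[P3,P2] Q1=[P1] Q2=[]
t=9-10: P3@Q0 runs 1, rem=3, I/O yield, promote→Q0. Q0=[P2,P3] Q1=[P1] Q2=[]
t=10-11: P2@Q0 runs 1, rem=10, I/O yield, promote→Q0. Q0=[P3,P2] Q1=[P1] Q2=[]
t=11-12: P3@Q0 runs 1, rem=2, I/O yield, promote→Q0. Q0=[P2,P3] Q1=[P1] Q2=[]
t=12-13: P2@Q0 runs 1, rem=9, I/O yield, promote→Q0. Q0=[P3,P2] Q1=[P1] Q2=[]
t=13-14: P3@Q0 runs 1, rem=1, I/O yield, promote→Q0. Q0=[P2,P3] Q1=[P1] Q2=[]
t=14-15: P2@Q0 runs 1, rem=8, I/O yield, promote→Q0. Q0=[P3,P2] Q1=[P1] Q2=[]
t=15-16: P3@Q0 runs 1, rem=0, completes. Q0=[P2] Q1=[P1] Q2=[]
t=16-17: P2@Q0 runs 1, rem=7, I/O yield, promote→Q0. Q0=[P2] Q1=[P1] Q2=[]
t=17-18: P2@Q0 runs 1, rem=6, I/O yield, promote→Q0. Q0=[P2] Q1=[P1] Q2=[]
t=18-19: P2@Q0 runs 1, rem=5, I/O yield, promote→Q0. Q0=[P2] Q1=[P1] Q2=[]
t=19-20: P2@Q0 runs 1, rem=4, I/O yield, promote→Q0. Q0=[P2] Q1=[P1] Q2=[]
t=20-21: P2@Q0 runs 1, rem=3, I/O yield, promote→Q0. Q0=[P2] Q1=[P1] Q2=[]
t=21-22: P2@Q0 runs 1, rem=2, I/O yield, promote→Q0. Q0=[P2] Q1=[P1] Q2=[]
t=22-23: P2@Q0 runs 1, rem=1, I/O yield, promote→Q0. Q0=[P2] Q1=[P1] Q2=[]
t=23-24: P2@Q0 runs 1, rem=0, completes. Q0=[] Q1=[P1] Q2=[]
t=24-27: P1@Q1 runs 3, rem=4, I/O yield, promote→Q0. Q0=[P1] Q1=[] Q2=[]
t=27-29: P1@Q0 runs 2, rem=2, quantum used, demote→Q1. Q0=[] Q1=[P1] Q2=[]
t=29-31: P1@Q1 runs 2, rem=0, completes. Q0=[] Q1=[] Q2=[]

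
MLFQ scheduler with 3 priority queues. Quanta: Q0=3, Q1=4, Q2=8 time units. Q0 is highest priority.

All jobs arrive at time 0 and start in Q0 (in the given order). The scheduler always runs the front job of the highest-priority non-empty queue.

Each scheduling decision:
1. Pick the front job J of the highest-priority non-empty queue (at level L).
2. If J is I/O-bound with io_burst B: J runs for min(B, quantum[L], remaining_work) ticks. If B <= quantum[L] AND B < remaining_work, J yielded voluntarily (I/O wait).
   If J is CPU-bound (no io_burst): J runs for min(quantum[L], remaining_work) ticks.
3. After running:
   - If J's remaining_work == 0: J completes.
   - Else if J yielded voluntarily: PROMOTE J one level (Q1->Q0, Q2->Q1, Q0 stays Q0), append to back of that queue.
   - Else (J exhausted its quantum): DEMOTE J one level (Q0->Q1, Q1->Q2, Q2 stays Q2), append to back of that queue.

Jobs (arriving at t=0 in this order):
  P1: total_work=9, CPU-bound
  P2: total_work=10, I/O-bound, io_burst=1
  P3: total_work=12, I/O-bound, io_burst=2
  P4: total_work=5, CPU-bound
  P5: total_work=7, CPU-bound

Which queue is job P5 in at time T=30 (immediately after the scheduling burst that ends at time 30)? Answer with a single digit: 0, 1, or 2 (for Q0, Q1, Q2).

t=0-3: P1@Q0 runs 3, rem=6, quantum used, demote→Q1. Q0=[P2,P3,P4,P5] Q1=[P1] Q2=[]
t=3-4: P2@Q0 runs 1, rem=9, I/O yield, promote→Q0. Q0=[P3,P4,P5,P2] Q1=[P1] Q2=[]
t=4-6: P3@Q0 runs 2, rem=10, I/O yield, promote→Q0. Q0=[P4,P5,P2,P3] Q1=[P1] Q2=[]
t=6-9: P4@Q0 runs 3, rem=2, quantum used, demote→Q1. Q0=[P5,P2,P3] Q1=[P1,P4] Q2=[]
t=9-12: P5@Q0 runs 3, rem=4, quantum used, demote→Q1. Q0=[P2,P3] Q1=[P1,P4,P5] Q2=[]
t=12-13: P2@Q0 runs 1, rem=8, I/O yield, promote→Q0. Q0=[P3,P2] Q1=[P1,P4,P5] Q2=[]
t=13-15: P3@Q0 runs 2, rem=8, I/O yield, promote→Q0. Q0=[P2,P3] Q1=[P1,P4,P5] Q2=[]
t=15-16: P2@Q0 runs 1, rem=7, I/O yield, promote→Q0. Q0=[P3,P2] Q1=[P1,P4,P5] Q2=[]
t=16-18: P3@Q0 runs 2, rem=6, I/O yield, promote→Q0. Q0=[P2,P3] Q1=[P1,P4,P5] Q2=[]
t=18-19: P2@Q0 runs 1, rem=6, I/O yield, promote→Q0. Q0=[P3,P2] Q1=[P1,P4,P5] Q2=[]
t=19-21: P3@Q0 runs 2, rem=4, I/O yield, promote→Q0. Q0=[P2,P3] Q1=[P1,P4,P5] Q2=[]
t=21-22: P2@Q0 runs 1, rem=5, I/O yield, promote→Q0. Q0=[P3,P2] Q1=[P1,P4,P5] Q2=[]
t=22-24: P3@Q0 runs 2, rem=2, I/O yield, promote→Q0. Q0=[P2,P3] Q1=[P1,P4,P5] Q2=[]
t=24-25: P2@Q0 runs 1, rem=4, I/O yield, promote→Q0. Q0=[P3,P2] Q1=[P1,P4,P5] Q2=[]
t=25-27: P3@Q0 runs 2, rem=0, completes. Q0=[P2] Q1=[P1,P4,P5] Q2=[]
t=27-28: P2@Q0 runs 1, rem=3, I/O yield, promote→Q0. Q0=[P2] Q1=[P1,P4,P5] Q2=[]
t=28-29: P2@Q0 runs 1, rem=2, I/O yield, promote→Q0. Q0=[P2] Q1=[P1,P4,P5] Q2=[]
t=29-30: P2@Q0 runs 1, rem=1, I/O yield, promote→Q0. Q0=[P2] Q1=[P1,P4,P5] Q2=[]
t=30-31: P2@Q0 runs 1, rem=0, completes. Q0=[] Q1=[P1,P4,P5] Q2=[]
t=31-35: P1@Q1 runs 4, rem=2, quantum used, demote→Q2. Q0=[] Q1=[P4,P5] Q2=[P1]
t=35-37: P4@Q1 runs 2, rem=0, completes. Q0=[] Q1=[P5] Q2=[P1]
t=37-41: P5@Q1 runs 4, rem=0, completes. Q0=[] Q1=[] Q2=[P1]
t=41-43: P1@Q2 runs 2, rem=0, completes. Q0=[] Q1=[] Q2=[]

Answer: 1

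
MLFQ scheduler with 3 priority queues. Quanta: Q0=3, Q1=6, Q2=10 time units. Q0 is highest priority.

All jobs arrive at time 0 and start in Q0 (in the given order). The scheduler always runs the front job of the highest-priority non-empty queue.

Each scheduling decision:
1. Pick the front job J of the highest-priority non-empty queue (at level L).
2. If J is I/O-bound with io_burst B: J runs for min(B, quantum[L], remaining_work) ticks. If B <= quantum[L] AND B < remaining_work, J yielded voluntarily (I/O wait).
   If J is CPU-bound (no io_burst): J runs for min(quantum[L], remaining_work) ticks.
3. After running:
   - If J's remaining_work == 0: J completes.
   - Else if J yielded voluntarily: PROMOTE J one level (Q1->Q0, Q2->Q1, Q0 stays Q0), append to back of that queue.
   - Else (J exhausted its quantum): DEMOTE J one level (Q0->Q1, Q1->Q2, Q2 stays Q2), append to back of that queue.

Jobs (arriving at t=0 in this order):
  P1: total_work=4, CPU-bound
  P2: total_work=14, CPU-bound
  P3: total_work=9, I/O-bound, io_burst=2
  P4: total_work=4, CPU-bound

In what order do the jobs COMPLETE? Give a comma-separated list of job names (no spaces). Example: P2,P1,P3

t=0-3: P1@Q0 runs 3, rem=1, quantum used, demote→Q1. Q0=[P2,P3,P4] Q1=[P1] Q2=[]
t=3-6: P2@Q0 runs 3, rem=11, quantum used, demote→Q1. Q0=[P3,P4] Q1=[P1,P2] Q2=[]
t=6-8: P3@Q0 runs 2, rem=7, I/O yield, promote→Q0. Q0=[P4,P3] Q1=[P1,P2] Q2=[]
t=8-11: P4@Q0 runs 3, rem=1, quantum used, demote→Q1. Q0=[P3] Q1=[P1,P2,P4] Q2=[]
t=11-13: P3@Q0 runs 2, rem=5, I/O yield, promote→Q0. Q0=[P3] Q1=[P1,P2,P4] Q2=[]
t=13-15: P3@Q0 runs 2, rem=3, I/O yield, promote→Q0. Q0=[P3] Q1=[P1,P2,P4] Q2=[]
t=15-17: P3@Q0 runs 2, rem=1, I/O yield, promote→Q0. Q0=[P3] Q1=[P1,P2,P4] Q2=[]
t=17-18: P3@Q0 runs 1, rem=0, completes. Q0=[] Q1=[P1,P2,P4] Q2=[]
t=18-19: P1@Q1 runs 1, rem=0, completes. Q0=[] Q1=[P2,P4] Q2=[]
t=19-25: P2@Q1 runs 6, rem=5, quantum used, demote→Q2. Q0=[] Q1=[P4] Q2=[P2]
t=25-26: P4@Q1 runs 1, rem=0, completes. Q0=[] Q1=[] Q2=[P2]
t=26-31: P2@Q2 runs 5, rem=0, completes. Q0=[] Q1=[] Q2=[]

Answer: P3,P1,P4,P2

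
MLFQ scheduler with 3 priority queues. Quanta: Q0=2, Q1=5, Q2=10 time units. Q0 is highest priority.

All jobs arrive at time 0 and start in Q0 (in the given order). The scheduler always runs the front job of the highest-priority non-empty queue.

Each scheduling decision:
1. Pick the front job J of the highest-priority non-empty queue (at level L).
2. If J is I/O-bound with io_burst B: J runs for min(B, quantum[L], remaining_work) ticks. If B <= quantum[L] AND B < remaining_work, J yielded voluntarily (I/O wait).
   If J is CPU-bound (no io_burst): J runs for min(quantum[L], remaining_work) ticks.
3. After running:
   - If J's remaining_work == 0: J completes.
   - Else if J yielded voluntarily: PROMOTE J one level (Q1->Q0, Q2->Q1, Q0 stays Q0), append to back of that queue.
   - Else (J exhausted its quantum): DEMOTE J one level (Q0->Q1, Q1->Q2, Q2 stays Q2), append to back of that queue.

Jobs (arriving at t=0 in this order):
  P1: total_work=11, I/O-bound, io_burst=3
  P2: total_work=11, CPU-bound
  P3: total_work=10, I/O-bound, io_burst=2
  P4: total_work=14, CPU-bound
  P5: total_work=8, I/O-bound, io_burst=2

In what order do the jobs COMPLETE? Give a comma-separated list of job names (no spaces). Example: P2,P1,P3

Answer: P5,P3,P1,P2,P4

Derivation:
t=0-2: P1@Q0 runs 2, rem=9, quantum used, demote→Q1. Q0=[P2,P3,P4,P5] Q1=[P1] Q2=[]
t=2-4: P2@Q0 runs 2, rem=9, quantum used, demote→Q1. Q0=[P3,P4,P5] Q1=[P1,P2] Q2=[]
t=4-6: P3@Q0 runs 2, rem=8, I/O yield, promote→Q0. Q0=[P4,P5,P3] Q1=[P1,P2] Q2=[]
t=6-8: P4@Q0 runs 2, rem=12, quantum used, demote→Q1. Q0=[P5,P3] Q1=[P1,P2,P4] Q2=[]
t=8-10: P5@Q0 runs 2, rem=6, I/O yield, promote→Q0. Q0=[P3,P5] Q1=[P1,P2,P4] Q2=[]
t=10-12: P3@Q0 runs 2, rem=6, I/O yield, promote→Q0. Q0=[P5,P3] Q1=[P1,P2,P4] Q2=[]
t=12-14: P5@Q0 runs 2, rem=4, I/O yield, promote→Q0. Q0=[P3,P5] Q1=[P1,P2,P4] Q2=[]
t=14-16: P3@Q0 runs 2, rem=4, I/O yield, promote→Q0. Q0=[P5,P3] Q1=[P1,P2,P4] Q2=[]
t=16-18: P5@Q0 runs 2, rem=2, I/O yield, promote→Q0. Q0=[P3,P5] Q1=[P1,P2,P4] Q2=[]
t=18-20: P3@Q0 runs 2, rem=2, I/O yield, promote→Q0. Q0=[P5,P3] Q1=[P1,P2,P4] Q2=[]
t=20-22: P5@Q0 runs 2, rem=0, completes. Q0=[P3] Q1=[P1,P2,P4] Q2=[]
t=22-24: P3@Q0 runs 2, rem=0, completes. Q0=[] Q1=[P1,P2,P4] Q2=[]
t=24-27: P1@Q1 runs 3, rem=6, I/O yield, promote→Q0. Q0=[P1] Q1=[P2,P4] Q2=[]
t=27-29: P1@Q0 runs 2, rem=4, quantum used, demote→Q1. Q0=[] Q1=[P2,P4,P1] Q2=[]
t=29-34: P2@Q1 runs 5, rem=4, quantum used, demote→Q2. Q0=[] Q1=[P4,P1] Q2=[P2]
t=34-39: P4@Q1 runs 5, rem=7, quantum used, demote→Q2. Q0=[] Q1=[P1] Q2=[P2,P4]
t=39-42: P1@Q1 runs 3, rem=1, I/O yield, promote→Q0. Q0=[P1] Q1=[] Q2=[P2,P4]
t=42-43: P1@Q0 runs 1, rem=0, completes. Q0=[] Q1=[] Q2=[P2,P4]
t=43-47: P2@Q2 runs 4, rem=0, completes. Q0=[] Q1=[] Q2=[P4]
t=47-54: P4@Q2 runs 7, rem=0, completes. Q0=[] Q1=[] Q2=[]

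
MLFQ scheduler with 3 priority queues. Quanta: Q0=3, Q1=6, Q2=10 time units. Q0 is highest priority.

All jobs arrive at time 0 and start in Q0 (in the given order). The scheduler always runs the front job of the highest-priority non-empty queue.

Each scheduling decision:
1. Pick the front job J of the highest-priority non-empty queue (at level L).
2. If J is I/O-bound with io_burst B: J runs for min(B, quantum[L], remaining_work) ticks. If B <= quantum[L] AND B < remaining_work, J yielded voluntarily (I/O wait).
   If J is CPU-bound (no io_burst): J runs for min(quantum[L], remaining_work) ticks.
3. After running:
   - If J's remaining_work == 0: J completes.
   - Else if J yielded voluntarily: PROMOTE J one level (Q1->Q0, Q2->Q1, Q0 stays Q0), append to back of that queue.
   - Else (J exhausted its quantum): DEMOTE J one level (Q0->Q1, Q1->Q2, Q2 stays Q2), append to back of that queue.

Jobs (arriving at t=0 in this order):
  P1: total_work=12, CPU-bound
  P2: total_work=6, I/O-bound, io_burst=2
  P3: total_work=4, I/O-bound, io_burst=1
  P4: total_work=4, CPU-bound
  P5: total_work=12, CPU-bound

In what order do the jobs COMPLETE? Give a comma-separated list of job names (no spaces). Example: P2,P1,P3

Answer: P2,P3,P4,P1,P5

Derivation:
t=0-3: P1@Q0 runs 3, rem=9, quantum used, demote→Q1. Q0=[P2,P3,P4,P5] Q1=[P1] Q2=[]
t=3-5: P2@Q0 runs 2, rem=4, I/O yield, promote→Q0. Q0=[P3,P4,P5,P2] Q1=[P1] Q2=[]
t=5-6: P3@Q0 runs 1, rem=3, I/O yield, promote→Q0. Q0=[P4,P5,P2,P3] Q1=[P1] Q2=[]
t=6-9: P4@Q0 runs 3, rem=1, quantum used, demote→Q1. Q0=[P5,P2,P3] Q1=[P1,P4] Q2=[]
t=9-12: P5@Q0 runs 3, rem=9, quantum used, demote→Q1. Q0=[P2,P3] Q1=[P1,P4,P5] Q2=[]
t=12-14: P2@Q0 runs 2, rem=2, I/O yield, promote→Q0. Q0=[P3,P2] Q1=[P1,P4,P5] Q2=[]
t=14-15: P3@Q0 runs 1, rem=2, I/O yield, promote→Q0. Q0=[P2,P3] Q1=[P1,P4,P5] Q2=[]
t=15-17: P2@Q0 runs 2, rem=0, completes. Q0=[P3] Q1=[P1,P4,P5] Q2=[]
t=17-18: P3@Q0 runs 1, rem=1, I/O yield, promote→Q0. Q0=[P3] Q1=[P1,P4,P5] Q2=[]
t=18-19: P3@Q0 runs 1, rem=0, completes. Q0=[] Q1=[P1,P4,P5] Q2=[]
t=19-25: P1@Q1 runs 6, rem=3, quantum used, demote→Q2. Q0=[] Q1=[P4,P5] Q2=[P1]
t=25-26: P4@Q1 runs 1, rem=0, completes. Q0=[] Q1=[P5] Q2=[P1]
t=26-32: P5@Q1 runs 6, rem=3, quantum used, demote→Q2. Q0=[] Q1=[] Q2=[P1,P5]
t=32-35: P1@Q2 runs 3, rem=0, completes. Q0=[] Q1=[] Q2=[P5]
t=35-38: P5@Q2 runs 3, rem=0, completes. Q0=[] Q1=[] Q2=[]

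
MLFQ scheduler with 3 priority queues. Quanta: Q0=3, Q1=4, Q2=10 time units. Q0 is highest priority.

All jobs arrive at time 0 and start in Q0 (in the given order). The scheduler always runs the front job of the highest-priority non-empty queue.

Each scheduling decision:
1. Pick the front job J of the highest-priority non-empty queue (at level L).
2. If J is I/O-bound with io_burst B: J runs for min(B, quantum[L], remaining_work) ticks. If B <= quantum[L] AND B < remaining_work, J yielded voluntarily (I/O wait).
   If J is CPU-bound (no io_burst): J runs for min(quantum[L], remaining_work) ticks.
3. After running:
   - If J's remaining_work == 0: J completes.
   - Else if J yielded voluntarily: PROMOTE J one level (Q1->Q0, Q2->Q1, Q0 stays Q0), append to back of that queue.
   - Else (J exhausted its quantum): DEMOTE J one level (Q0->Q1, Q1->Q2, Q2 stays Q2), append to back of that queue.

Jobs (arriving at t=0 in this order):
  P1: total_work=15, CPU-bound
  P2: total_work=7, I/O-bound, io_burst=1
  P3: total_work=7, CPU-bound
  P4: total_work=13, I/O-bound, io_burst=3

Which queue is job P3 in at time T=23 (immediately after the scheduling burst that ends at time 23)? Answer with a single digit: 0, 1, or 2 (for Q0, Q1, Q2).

Answer: 1

Derivation:
t=0-3: P1@Q0 runs 3, rem=12, quantum used, demote→Q1. Q0=[P2,P3,P4] Q1=[P1] Q2=[]
t=3-4: P2@Q0 runs 1, rem=6, I/O yield, promote→Q0. Q0=[P3,P4,P2] Q1=[P1] Q2=[]
t=4-7: P3@Q0 runs 3, rem=4, quantum used, demote→Q1. Q0=[P4,P2] Q1=[P1,P3] Q2=[]
t=7-10: P4@Q0 runs 3, rem=10, I/O yield, promote→Q0. Q0=[P2,P4] Q1=[P1,P3] Q2=[]
t=10-11: P2@Q0 runs 1, rem=5, I/O yield, promote→Q0. Q0=[P4,P2] Q1=[P1,P3] Q2=[]
t=11-14: P4@Q0 runs 3, rem=7, I/O yield, promote→Q0. Q0=[P2,P4] Q1=[P1,P3] Q2=[]
t=14-15: P2@Q0 runs 1, rem=4, I/O yield, promote→Q0. Q0=[P4,P2] Q1=[P1,P3] Q2=[]
t=15-18: P4@Q0 runs 3, rem=4, I/O yield, promote→Q0. Q0=[P2,P4] Q1=[P1,P3] Q2=[]
t=18-19: P2@Q0 runs 1, rem=3, I/O yield, promote→Q0. Q0=[P4,P2] Q1=[P1,P3] Q2=[]
t=19-22: P4@Q0 runs 3, rem=1, I/O yield, promote→Q0. Q0=[P2,P4] Q1=[P1,P3] Q2=[]
t=22-23: P2@Q0 runs 1, rem=2, I/O yield, promote→Q0. Q0=[P4,P2] Q1=[P1,P3] Q2=[]
t=23-24: P4@Q0 runs 1, rem=0, completes. Q0=[P2] Q1=[P1,P3] Q2=[]
t=24-25: P2@Q0 runs 1, rem=1, I/O yield, promote→Q0. Q0=[P2] Q1=[P1,P3] Q2=[]
t=25-26: P2@Q0 runs 1, rem=0, completes. Q0=[] Q1=[P1,P3] Q2=[]
t=26-30: P1@Q1 runs 4, rem=8, quantum used, demote→Q2. Q0=[] Q1=[P3] Q2=[P1]
t=30-34: P3@Q1 runs 4, rem=0, completes. Q0=[] Q1=[] Q2=[P1]
t=34-42: P1@Q2 runs 8, rem=0, completes. Q0=[] Q1=[] Q2=[]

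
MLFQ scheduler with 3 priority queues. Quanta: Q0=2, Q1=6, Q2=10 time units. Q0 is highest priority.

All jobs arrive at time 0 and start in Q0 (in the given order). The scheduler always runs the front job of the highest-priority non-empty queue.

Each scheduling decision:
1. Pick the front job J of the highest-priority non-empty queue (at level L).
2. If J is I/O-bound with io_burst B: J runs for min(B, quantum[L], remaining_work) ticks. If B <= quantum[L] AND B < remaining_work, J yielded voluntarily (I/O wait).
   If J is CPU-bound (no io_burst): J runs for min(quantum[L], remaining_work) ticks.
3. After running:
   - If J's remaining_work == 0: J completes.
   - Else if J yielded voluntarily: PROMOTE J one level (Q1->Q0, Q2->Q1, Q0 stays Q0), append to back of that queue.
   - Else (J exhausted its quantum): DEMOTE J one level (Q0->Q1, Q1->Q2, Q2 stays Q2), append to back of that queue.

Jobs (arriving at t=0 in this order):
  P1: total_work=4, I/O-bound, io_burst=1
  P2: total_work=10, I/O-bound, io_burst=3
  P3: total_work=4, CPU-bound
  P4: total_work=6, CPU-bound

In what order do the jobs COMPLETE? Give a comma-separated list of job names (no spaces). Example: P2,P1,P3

t=0-1: P1@Q0 runs 1, rem=3, I/O yield, promote→Q0. Q0=[P2,P3,P4,P1] Q1=[] Q2=[]
t=1-3: P2@Q0 runs 2, rem=8, quantum used, demote→Q1. Q0=[P3,P4,P1] Q1=[P2] Q2=[]
t=3-5: P3@Q0 runs 2, rem=2, quantum used, demote→Q1. Q0=[P4,P1] Q1=[P2,P3] Q2=[]
t=5-7: P4@Q0 runs 2, rem=4, quantum used, demote→Q1. Q0=[P1] Q1=[P2,P3,P4] Q2=[]
t=7-8: P1@Q0 runs 1, rem=2, I/O yield, promote→Q0. Q0=[P1] Q1=[P2,P3,P4] Q2=[]
t=8-9: P1@Q0 runs 1, rem=1, I/O yield, promote→Q0. Q0=[P1] Q1=[P2,P3,P4] Q2=[]
t=9-10: P1@Q0 runs 1, rem=0, completes. Q0=[] Q1=[P2,P3,P4] Q2=[]
t=10-13: P2@Q1 runs 3, rem=5, I/O yield, promote→Q0. Q0=[P2] Q1=[P3,P4] Q2=[]
t=13-15: P2@Q0 runs 2, rem=3, quantum used, demote→Q1. Q0=[] Q1=[P3,P4,P2] Q2=[]
t=15-17: P3@Q1 runs 2, rem=0, completes. Q0=[] Q1=[P4,P2] Q2=[]
t=17-21: P4@Q1 runs 4, rem=0, completes. Q0=[] Q1=[P2] Q2=[]
t=21-24: P2@Q1 runs 3, rem=0, completes. Q0=[] Q1=[] Q2=[]

Answer: P1,P3,P4,P2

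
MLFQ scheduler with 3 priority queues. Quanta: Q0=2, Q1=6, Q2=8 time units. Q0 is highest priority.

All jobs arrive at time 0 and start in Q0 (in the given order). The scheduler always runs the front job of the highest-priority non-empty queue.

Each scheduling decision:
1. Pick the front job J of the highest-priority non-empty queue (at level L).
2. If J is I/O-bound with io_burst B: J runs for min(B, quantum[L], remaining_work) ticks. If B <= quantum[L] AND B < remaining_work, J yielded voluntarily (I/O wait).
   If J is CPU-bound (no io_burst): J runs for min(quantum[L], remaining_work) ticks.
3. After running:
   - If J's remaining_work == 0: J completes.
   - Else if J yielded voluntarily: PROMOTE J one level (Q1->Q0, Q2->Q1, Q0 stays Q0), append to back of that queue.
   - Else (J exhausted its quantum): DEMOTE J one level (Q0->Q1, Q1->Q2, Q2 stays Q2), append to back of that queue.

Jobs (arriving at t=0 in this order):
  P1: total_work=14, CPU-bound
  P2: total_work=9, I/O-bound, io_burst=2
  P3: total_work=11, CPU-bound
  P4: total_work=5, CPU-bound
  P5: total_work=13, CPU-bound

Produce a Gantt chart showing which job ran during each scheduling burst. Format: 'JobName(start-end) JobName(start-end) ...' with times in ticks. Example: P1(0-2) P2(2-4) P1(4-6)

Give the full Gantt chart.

Answer: P1(0-2) P2(2-4) P3(4-6) P4(6-8) P5(8-10) P2(10-12) P2(12-14) P2(14-16) P2(16-17) P1(17-23) P3(23-29) P4(29-32) P5(32-38) P1(38-44) P3(44-47) P5(47-52)

Derivation:
t=0-2: P1@Q0 runs 2, rem=12, quantum used, demote→Q1. Q0=[P2,P3,P4,P5] Q1=[P1] Q2=[]
t=2-4: P2@Q0 runs 2, rem=7, I/O yield, promote→Q0. Q0=[P3,P4,P5,P2] Q1=[P1] Q2=[]
t=4-6: P3@Q0 runs 2, rem=9, quantum used, demote→Q1. Q0=[P4,P5,P2] Q1=[P1,P3] Q2=[]
t=6-8: P4@Q0 runs 2, rem=3, quantum used, demote→Q1. Q0=[P5,P2] Q1=[P1,P3,P4] Q2=[]
t=8-10: P5@Q0 runs 2, rem=11, quantum used, demote→Q1. Q0=[P2] Q1=[P1,P3,P4,P5] Q2=[]
t=10-12: P2@Q0 runs 2, rem=5, I/O yield, promote→Q0. Q0=[P2] Q1=[P1,P3,P4,P5] Q2=[]
t=12-14: P2@Q0 runs 2, rem=3, I/O yield, promote→Q0. Q0=[P2] Q1=[P1,P3,P4,P5] Q2=[]
t=14-16: P2@Q0 runs 2, rem=1, I/O yield, promote→Q0. Q0=[P2] Q1=[P1,P3,P4,P5] Q2=[]
t=16-17: P2@Q0 runs 1, rem=0, completes. Q0=[] Q1=[P1,P3,P4,P5] Q2=[]
t=17-23: P1@Q1 runs 6, rem=6, quantum used, demote→Q2. Q0=[] Q1=[P3,P4,P5] Q2=[P1]
t=23-29: P3@Q1 runs 6, rem=3, quantum used, demote→Q2. Q0=[] Q1=[P4,P5] Q2=[P1,P3]
t=29-32: P4@Q1 runs 3, rem=0, completes. Q0=[] Q1=[P5] Q2=[P1,P3]
t=32-38: P5@Q1 runs 6, rem=5, quantum used, demote→Q2. Q0=[] Q1=[] Q2=[P1,P3,P5]
t=38-44: P1@Q2 runs 6, rem=0, completes. Q0=[] Q1=[] Q2=[P3,P5]
t=44-47: P3@Q2 runs 3, rem=0, completes. Q0=[] Q1=[] Q2=[P5]
t=47-52: P5@Q2 runs 5, rem=0, completes. Q0=[] Q1=[] Q2=[]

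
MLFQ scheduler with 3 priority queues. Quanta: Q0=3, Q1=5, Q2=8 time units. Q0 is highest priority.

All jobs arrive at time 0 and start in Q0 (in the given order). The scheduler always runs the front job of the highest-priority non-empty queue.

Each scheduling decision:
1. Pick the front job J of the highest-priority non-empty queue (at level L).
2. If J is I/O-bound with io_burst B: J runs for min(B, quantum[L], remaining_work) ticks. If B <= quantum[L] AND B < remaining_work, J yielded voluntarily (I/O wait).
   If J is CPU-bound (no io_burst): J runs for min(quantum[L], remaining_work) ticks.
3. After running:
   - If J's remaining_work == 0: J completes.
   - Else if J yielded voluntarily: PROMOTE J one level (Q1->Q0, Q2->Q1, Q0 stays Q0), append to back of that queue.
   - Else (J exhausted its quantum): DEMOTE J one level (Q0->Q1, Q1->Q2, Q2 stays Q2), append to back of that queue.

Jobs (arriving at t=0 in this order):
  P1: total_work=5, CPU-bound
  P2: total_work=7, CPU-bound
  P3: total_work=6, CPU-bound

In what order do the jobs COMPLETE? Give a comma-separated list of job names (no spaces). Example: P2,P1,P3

t=0-3: P1@Q0 runs 3, rem=2, quantum used, demote→Q1. Q0=[P2,P3] Q1=[P1] Q2=[]
t=3-6: P2@Q0 runs 3, rem=4, quantum used, demote→Q1. Q0=[P3] Q1=[P1,P2] Q2=[]
t=6-9: P3@Q0 runs 3, rem=3, quantum used, demote→Q1. Q0=[] Q1=[P1,P2,P3] Q2=[]
t=9-11: P1@Q1 runs 2, rem=0, completes. Q0=[] Q1=[P2,P3] Q2=[]
t=11-15: P2@Q1 runs 4, rem=0, completes. Q0=[] Q1=[P3] Q2=[]
t=15-18: P3@Q1 runs 3, rem=0, completes. Q0=[] Q1=[] Q2=[]

Answer: P1,P2,P3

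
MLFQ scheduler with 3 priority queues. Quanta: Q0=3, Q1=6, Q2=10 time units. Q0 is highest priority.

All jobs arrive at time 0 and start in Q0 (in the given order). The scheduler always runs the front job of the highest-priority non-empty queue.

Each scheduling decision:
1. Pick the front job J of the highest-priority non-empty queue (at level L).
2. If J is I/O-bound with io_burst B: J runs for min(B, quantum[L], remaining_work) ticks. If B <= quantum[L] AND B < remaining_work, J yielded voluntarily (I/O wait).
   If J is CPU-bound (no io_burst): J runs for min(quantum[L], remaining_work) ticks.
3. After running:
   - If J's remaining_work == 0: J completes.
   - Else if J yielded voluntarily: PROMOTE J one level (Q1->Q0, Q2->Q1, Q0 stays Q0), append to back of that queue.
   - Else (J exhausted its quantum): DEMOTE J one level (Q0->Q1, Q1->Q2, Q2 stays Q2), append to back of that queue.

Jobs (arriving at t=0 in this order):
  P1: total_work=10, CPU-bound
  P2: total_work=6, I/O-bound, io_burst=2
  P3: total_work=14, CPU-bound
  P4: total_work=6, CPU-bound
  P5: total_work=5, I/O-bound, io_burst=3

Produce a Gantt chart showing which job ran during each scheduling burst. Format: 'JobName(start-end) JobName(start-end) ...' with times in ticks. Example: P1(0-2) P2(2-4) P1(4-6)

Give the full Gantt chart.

t=0-3: P1@Q0 runs 3, rem=7, quantum used, demote→Q1. Q0=[P2,P3,P4,P5] Q1=[P1] Q2=[]
t=3-5: P2@Q0 runs 2, rem=4, I/O yield, promote→Q0. Q0=[P3,P4,P5,P2] Q1=[P1] Q2=[]
t=5-8: P3@Q0 runs 3, rem=11, quantum used, demote→Q1. Q0=[P4,P5,P2] Q1=[P1,P3] Q2=[]
t=8-11: P4@Q0 runs 3, rem=3, quantum used, demote→Q1. Q0=[P5,P2] Q1=[P1,P3,P4] Q2=[]
t=11-14: P5@Q0 runs 3, rem=2, I/O yield, promote→Q0. Q0=[P2,P5] Q1=[P1,P3,P4] Q2=[]
t=14-16: P2@Q0 runs 2, rem=2, I/O yield, promote→Q0. Q0=[P5,P2] Q1=[P1,P3,P4] Q2=[]
t=16-18: P5@Q0 runs 2, rem=0, completes. Q0=[P2] Q1=[P1,P3,P4] Q2=[]
t=18-20: P2@Q0 runs 2, rem=0, completes. Q0=[] Q1=[P1,P3,P4] Q2=[]
t=20-26: P1@Q1 runs 6, rem=1, quantum used, demote→Q2. Q0=[] Q1=[P3,P4] Q2=[P1]
t=26-32: P3@Q1 runs 6, rem=5, quantum used, demote→Q2. Q0=[] Q1=[P4] Q2=[P1,P3]
t=32-35: P4@Q1 runs 3, rem=0, completes. Q0=[] Q1=[] Q2=[P1,P3]
t=35-36: P1@Q2 runs 1, rem=0, completes. Q0=[] Q1=[] Q2=[P3]
t=36-41: P3@Q2 runs 5, rem=0, completes. Q0=[] Q1=[] Q2=[]

Answer: P1(0-3) P2(3-5) P3(5-8) P4(8-11) P5(11-14) P2(14-16) P5(16-18) P2(18-20) P1(20-26) P3(26-32) P4(32-35) P1(35-36) P3(36-41)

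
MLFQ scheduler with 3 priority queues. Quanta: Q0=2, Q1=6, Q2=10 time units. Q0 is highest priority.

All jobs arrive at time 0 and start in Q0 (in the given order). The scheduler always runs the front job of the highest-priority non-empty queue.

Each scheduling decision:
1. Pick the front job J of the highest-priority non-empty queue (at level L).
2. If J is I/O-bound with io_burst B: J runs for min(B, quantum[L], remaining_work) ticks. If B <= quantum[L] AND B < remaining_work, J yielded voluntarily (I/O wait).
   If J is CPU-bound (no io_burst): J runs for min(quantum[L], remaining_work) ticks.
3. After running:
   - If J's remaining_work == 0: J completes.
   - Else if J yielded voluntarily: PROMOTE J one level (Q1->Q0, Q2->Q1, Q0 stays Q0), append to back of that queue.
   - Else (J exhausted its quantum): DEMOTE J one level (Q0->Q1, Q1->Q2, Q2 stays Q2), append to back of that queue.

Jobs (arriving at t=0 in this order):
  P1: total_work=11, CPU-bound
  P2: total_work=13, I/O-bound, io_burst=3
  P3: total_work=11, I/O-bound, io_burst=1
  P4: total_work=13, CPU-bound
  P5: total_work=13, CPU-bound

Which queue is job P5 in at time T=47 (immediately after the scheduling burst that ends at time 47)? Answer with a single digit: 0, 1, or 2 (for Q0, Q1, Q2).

Answer: 2

Derivation:
t=0-2: P1@Q0 runs 2, rem=9, quantum used, demote→Q1. Q0=[P2,P3,P4,P5] Q1=[P1] Q2=[]
t=2-4: P2@Q0 runs 2, rem=11, quantum used, demote→Q1. Q0=[P3,P4,P5] Q1=[P1,P2] Q2=[]
t=4-5: P3@Q0 runs 1, rem=10, I/O yield, promote→Q0. Q0=[P4,P5,P3] Q1=[P1,P2] Q2=[]
t=5-7: P4@Q0 runs 2, rem=11, quantum used, demote→Q1. Q0=[P5,P3] Q1=[P1,P2,P4] Q2=[]
t=7-9: P5@Q0 runs 2, rem=11, quantum used, demote→Q1. Q0=[P3] Q1=[P1,P2,P4,P5] Q2=[]
t=9-10: P3@Q0 runs 1, rem=9, I/O yield, promote→Q0. Q0=[P3] Q1=[P1,P2,P4,P5] Q2=[]
t=10-11: P3@Q0 runs 1, rem=8, I/O yield, promote→Q0. Q0=[P3] Q1=[P1,P2,P4,P5] Q2=[]
t=11-12: P3@Q0 runs 1, rem=7, I/O yield, promote→Q0. Q0=[P3] Q1=[P1,P2,P4,P5] Q2=[]
t=12-13: P3@Q0 runs 1, rem=6, I/O yield, promote→Q0. Q0=[P3] Q1=[P1,P2,P4,P5] Q2=[]
t=13-14: P3@Q0 runs 1, rem=5, I/O yield, promote→Q0. Q0=[P3] Q1=[P1,P2,P4,P5] Q2=[]
t=14-15: P3@Q0 runs 1, rem=4, I/O yield, promote→Q0. Q0=[P3] Q1=[P1,P2,P4,P5] Q2=[]
t=15-16: P3@Q0 runs 1, rem=3, I/O yield, promote→Q0. Q0=[P3] Q1=[P1,P2,P4,P5] Q2=[]
t=16-17: P3@Q0 runs 1, rem=2, I/O yield, promote→Q0. Q0=[P3] Q1=[P1,P2,P4,P5] Q2=[]
t=17-18: P3@Q0 runs 1, rem=1, I/O yield, promote→Q0. Q0=[P3] Q1=[P1,P2,P4,P5] Q2=[]
t=18-19: P3@Q0 runs 1, rem=0, completes. Q0=[] Q1=[P1,P2,P4,P5] Q2=[]
t=19-25: P1@Q1 runs 6, rem=3, quantum used, demote→Q2. Q0=[] Q1=[P2,P4,P5] Q2=[P1]
t=25-28: P2@Q1 runs 3, rem=8, I/O yield, promote→Q0. Q0=[P2] Q1=[P4,P5] Q2=[P1]
t=28-30: P2@Q0 runs 2, rem=6, quantum used, demote→Q1. Q0=[] Q1=[P4,P5,P2] Q2=[P1]
t=30-36: P4@Q1 runs 6, rem=5, quantum used, demote→Q2. Q0=[] Q1=[P5,P2] Q2=[P1,P4]
t=36-42: P5@Q1 runs 6, rem=5, quantum used, demote→Q2. Q0=[] Q1=[P2] Q2=[P1,P4,P5]
t=42-45: P2@Q1 runs 3, rem=3, I/O yield, promote→Q0. Q0=[P2] Q1=[] Q2=[P1,P4,P5]
t=45-47: P2@Q0 runs 2, rem=1, quantum used, demote→Q1. Q0=[] Q1=[P2] Q2=[P1,P4,P5]
t=47-48: P2@Q1 runs 1, rem=0, completes. Q0=[] Q1=[] Q2=[P1,P4,P5]
t=48-51: P1@Q2 runs 3, rem=0, completes. Q0=[] Q1=[] Q2=[P4,P5]
t=51-56: P4@Q2 runs 5, rem=0, completes. Q0=[] Q1=[] Q2=[P5]
t=56-61: P5@Q2 runs 5, rem=0, completes. Q0=[] Q1=[] Q2=[]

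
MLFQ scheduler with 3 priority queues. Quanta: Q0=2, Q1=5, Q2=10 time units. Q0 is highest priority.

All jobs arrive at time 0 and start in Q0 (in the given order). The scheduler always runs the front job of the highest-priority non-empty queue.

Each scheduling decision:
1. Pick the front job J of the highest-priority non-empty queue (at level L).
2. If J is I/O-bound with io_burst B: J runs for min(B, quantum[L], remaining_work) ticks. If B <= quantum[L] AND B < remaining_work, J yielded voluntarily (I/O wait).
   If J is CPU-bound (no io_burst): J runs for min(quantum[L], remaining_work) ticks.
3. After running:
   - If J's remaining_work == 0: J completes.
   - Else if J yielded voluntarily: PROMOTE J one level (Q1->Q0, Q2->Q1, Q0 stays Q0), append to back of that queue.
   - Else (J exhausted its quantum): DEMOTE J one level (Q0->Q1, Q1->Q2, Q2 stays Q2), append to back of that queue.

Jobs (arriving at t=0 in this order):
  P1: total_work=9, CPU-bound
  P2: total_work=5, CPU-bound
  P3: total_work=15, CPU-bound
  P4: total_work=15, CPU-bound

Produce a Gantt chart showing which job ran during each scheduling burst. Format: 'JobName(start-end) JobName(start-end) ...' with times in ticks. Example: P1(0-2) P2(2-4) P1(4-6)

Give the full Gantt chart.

Answer: P1(0-2) P2(2-4) P3(4-6) P4(6-8) P1(8-13) P2(13-16) P3(16-21) P4(21-26) P1(26-28) P3(28-36) P4(36-44)

Derivation:
t=0-2: P1@Q0 runs 2, rem=7, quantum used, demote→Q1. Q0=[P2,P3,P4] Q1=[P1] Q2=[]
t=2-4: P2@Q0 runs 2, rem=3, quantum used, demote→Q1. Q0=[P3,P4] Q1=[P1,P2] Q2=[]
t=4-6: P3@Q0 runs 2, rem=13, quantum used, demote→Q1. Q0=[P4] Q1=[P1,P2,P3] Q2=[]
t=6-8: P4@Q0 runs 2, rem=13, quantum used, demote→Q1. Q0=[] Q1=[P1,P2,P3,P4] Q2=[]
t=8-13: P1@Q1 runs 5, rem=2, quantum used, demote→Q2. Q0=[] Q1=[P2,P3,P4] Q2=[P1]
t=13-16: P2@Q1 runs 3, rem=0, completes. Q0=[] Q1=[P3,P4] Q2=[P1]
t=16-21: P3@Q1 runs 5, rem=8, quantum used, demote→Q2. Q0=[] Q1=[P4] Q2=[P1,P3]
t=21-26: P4@Q1 runs 5, rem=8, quantum used, demote→Q2. Q0=[] Q1=[] Q2=[P1,P3,P4]
t=26-28: P1@Q2 runs 2, rem=0, completes. Q0=[] Q1=[] Q2=[P3,P4]
t=28-36: P3@Q2 runs 8, rem=0, completes. Q0=[] Q1=[] Q2=[P4]
t=36-44: P4@Q2 runs 8, rem=0, completes. Q0=[] Q1=[] Q2=[]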